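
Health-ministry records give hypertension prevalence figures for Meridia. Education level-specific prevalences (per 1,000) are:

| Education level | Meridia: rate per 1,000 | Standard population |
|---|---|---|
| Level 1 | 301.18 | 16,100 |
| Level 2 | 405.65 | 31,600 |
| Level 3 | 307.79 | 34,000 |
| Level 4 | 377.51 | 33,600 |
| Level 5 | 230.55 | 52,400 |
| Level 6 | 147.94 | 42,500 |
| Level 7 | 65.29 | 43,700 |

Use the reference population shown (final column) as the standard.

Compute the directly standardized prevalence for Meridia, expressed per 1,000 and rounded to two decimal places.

Standard total = 253,900; weights = 0.0634, 0.1245, 0.1339, 0.1323, 0.2064, 0.1674, 0.1721.
Standardized rate: 0.0634×301.18 + 0.1245×405.65 + 0.1339×307.79 + 0.1323×377.51 + 0.2064×230.55 + 0.1674×147.94 + 0.1721×65.29 = 244.3410 per 1,000.

244.34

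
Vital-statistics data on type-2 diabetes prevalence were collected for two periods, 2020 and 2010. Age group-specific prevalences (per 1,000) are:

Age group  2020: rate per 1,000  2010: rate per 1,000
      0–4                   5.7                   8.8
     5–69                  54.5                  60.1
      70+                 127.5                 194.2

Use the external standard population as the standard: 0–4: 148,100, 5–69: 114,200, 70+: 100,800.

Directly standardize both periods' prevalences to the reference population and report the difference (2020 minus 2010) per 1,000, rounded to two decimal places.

-21.54

Standard total = 363,100; weights = 0.4079, 0.3145, 0.2776.
2020: 0.4079×5.7 + 0.3145×54.5 + 0.2776×127.5 = 54.8611 per 1,000.
2010: 0.4079×8.8 + 0.3145×60.1 + 0.2776×194.2 = 76.4034 per 1,000.
Difference = 54.8611 − 76.4034 = -21.5422.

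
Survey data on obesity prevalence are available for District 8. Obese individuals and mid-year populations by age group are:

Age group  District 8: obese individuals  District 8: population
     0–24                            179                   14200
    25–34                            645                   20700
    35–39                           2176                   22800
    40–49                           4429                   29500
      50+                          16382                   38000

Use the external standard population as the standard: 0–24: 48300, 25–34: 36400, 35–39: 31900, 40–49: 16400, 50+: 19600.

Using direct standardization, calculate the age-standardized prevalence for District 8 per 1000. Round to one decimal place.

Age-specific rates per 1000 for District 8: 12.606, 31.159, 95.439, 150.136, 431.105.
Standard total = 152600; weights = 0.3165, 0.2385, 0.2090, 0.1075, 0.1284.
Standardized rate: 0.3165×12.606 + 0.2385×31.159 + 0.2090×95.439 + 0.1075×150.136 + 0.1284×431.105 = 102.8796 per 1000.

102.9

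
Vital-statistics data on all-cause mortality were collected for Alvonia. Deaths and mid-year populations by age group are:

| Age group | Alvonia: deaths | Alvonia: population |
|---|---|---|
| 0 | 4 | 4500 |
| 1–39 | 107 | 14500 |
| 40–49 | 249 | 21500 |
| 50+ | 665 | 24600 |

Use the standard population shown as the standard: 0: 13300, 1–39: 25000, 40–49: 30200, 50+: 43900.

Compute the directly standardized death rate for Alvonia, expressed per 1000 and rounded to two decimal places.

Age-specific rates per 1000 for Alvonia: 0.889, 7.379, 11.581, 27.033.
Standard total = 112400; weights = 0.1183, 0.2224, 0.2687, 0.3906.
Standardized rate: 0.1183×0.889 + 0.2224×7.379 + 0.2687×11.581 + 0.3906×27.033 = 15.4163 per 1000.

15.42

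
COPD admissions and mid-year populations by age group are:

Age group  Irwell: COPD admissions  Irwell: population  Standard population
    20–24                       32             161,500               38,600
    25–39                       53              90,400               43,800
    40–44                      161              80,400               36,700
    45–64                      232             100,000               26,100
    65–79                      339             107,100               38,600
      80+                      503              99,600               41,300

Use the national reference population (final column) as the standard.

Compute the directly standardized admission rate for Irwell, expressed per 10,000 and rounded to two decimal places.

Age-specific rates per 10,000 for Irwell: 1.98, 5.86, 20.02, 23.20, 31.65, 50.50.
Standard total = 225,100; weights = 0.1715, 0.1946, 0.1630, 0.1159, 0.1715, 0.1835.
Standardized rate: 0.1715×1.98 + 0.1946×5.86 + 0.1630×20.02 + 0.1159×23.20 + 0.1715×31.65 + 0.1835×50.50 = 22.1290 per 10,000.

22.13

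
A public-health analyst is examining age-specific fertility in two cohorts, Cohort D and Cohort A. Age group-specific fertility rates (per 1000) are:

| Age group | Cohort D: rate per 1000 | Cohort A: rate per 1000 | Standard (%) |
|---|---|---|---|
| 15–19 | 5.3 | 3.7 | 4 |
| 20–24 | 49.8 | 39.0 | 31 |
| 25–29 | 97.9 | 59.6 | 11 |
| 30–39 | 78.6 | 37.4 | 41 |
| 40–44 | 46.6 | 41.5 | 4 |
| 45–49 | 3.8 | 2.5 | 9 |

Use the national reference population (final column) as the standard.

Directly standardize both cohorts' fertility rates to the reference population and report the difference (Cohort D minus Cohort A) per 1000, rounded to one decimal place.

24.8

Standard weights: 0.04, 0.31, 0.11, 0.41, 0.04, 0.09.
Cohort D: 0.0400×5.3 + 0.3100×49.8 + 0.1100×97.9 + 0.4100×78.6 + 0.0400×46.6 + 0.0900×3.8 = 60.8510 per 1000.
Cohort A: 0.0400×3.7 + 0.3100×39.0 + 0.1100×59.6 + 0.4100×37.4 + 0.0400×41.5 + 0.0900×2.5 = 36.0130 per 1000.
Difference = 60.8510 − 36.0130 = 24.8380.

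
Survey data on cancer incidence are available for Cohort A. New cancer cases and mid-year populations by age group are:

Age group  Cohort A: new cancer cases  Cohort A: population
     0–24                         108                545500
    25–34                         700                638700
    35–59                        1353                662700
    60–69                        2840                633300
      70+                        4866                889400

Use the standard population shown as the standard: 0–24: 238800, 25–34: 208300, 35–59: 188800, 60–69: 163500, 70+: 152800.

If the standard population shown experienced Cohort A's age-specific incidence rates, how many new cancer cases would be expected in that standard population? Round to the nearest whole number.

Age-specific rates per 100000 for Cohort A: 19.80, 109.60, 204.16, 448.44, 547.11.
Expected new cancer cases = Σ (standard pop × age-specific rate ÷ 100000)
= 238800×19.80/100000 + 208300×109.60/100000 + 188800×204.16/100000 + 163500×448.44/100000 + 152800×547.11/100000
= 47.28 + 228.29 + 385.46 + 733.21 + 835.98 = 2230.23.

2230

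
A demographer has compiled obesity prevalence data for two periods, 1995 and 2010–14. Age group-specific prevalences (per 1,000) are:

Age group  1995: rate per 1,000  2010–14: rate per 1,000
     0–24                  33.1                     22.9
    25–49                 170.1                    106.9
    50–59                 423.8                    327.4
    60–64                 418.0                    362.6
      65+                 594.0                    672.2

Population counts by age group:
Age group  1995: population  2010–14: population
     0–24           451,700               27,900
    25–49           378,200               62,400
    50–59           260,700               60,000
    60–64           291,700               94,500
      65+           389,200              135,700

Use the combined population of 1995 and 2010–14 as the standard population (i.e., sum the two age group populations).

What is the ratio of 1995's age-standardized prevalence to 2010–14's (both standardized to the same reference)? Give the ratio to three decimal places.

Combined standard total = 2,152,000; weights = 0.2229, 0.2047, 0.1490, 0.1795, 0.2439.
1995: 0.2229×33.1 + 0.2047×170.1 + 0.1490×423.8 + 0.1795×418.0 + 0.2439×594.0 = 325.2582 per 1,000.
2010–14: 0.2229×22.9 + 0.2047×106.9 + 0.1490×327.4 + 0.1795×362.6 + 0.2439×672.2 = 304.8114 per 1,000.
Ratio = 325.2582 ÷ 304.8114 = 1.06708.

1.067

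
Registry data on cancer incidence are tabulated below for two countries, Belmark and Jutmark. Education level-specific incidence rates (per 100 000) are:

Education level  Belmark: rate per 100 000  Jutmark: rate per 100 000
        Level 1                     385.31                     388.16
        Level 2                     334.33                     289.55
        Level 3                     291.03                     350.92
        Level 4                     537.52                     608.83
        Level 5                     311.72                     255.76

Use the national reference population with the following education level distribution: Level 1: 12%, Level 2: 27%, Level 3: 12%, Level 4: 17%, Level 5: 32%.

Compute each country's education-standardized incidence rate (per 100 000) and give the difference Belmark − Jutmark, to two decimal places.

10.35

Standard weights: 0.12, 0.27, 0.12, 0.17, 0.32.
Belmark: 0.1200×385.31 + 0.2700×334.33 + 0.1200×291.03 + 0.1700×537.52 + 0.3200×311.72 = 362.5587 per 100 000.
Jutmark: 0.1200×388.16 + 0.2700×289.55 + 0.1200×350.92 + 0.1700×608.83 + 0.3200×255.76 = 352.2124 per 100 000.
Difference = 362.5587 − 352.2124 = 10.3463.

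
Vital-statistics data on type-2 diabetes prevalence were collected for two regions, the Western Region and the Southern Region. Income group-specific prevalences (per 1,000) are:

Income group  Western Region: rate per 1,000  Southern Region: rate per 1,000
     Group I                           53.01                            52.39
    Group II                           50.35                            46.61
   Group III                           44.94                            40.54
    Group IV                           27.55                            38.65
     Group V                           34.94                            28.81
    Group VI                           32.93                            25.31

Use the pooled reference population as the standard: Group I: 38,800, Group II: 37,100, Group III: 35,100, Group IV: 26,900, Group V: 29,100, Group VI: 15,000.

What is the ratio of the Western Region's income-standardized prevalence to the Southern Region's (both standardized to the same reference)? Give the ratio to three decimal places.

1.042

Standard total = 182,000; weights = 0.2132, 0.2038, 0.1929, 0.1478, 0.1599, 0.0824.
The Western Region: 0.2132×53.01 + 0.2038×50.35 + 0.1929×44.94 + 0.1478×27.55 + 0.1599×34.94 + 0.0824×32.93 = 42.6042 per 1,000.
The Southern Region: 0.2132×52.39 + 0.2038×46.61 + 0.1929×40.54 + 0.1478×38.65 + 0.1599×28.81 + 0.0824×25.31 = 40.8935 per 1,000.
Ratio = 42.6042 ÷ 40.8935 = 1.04183.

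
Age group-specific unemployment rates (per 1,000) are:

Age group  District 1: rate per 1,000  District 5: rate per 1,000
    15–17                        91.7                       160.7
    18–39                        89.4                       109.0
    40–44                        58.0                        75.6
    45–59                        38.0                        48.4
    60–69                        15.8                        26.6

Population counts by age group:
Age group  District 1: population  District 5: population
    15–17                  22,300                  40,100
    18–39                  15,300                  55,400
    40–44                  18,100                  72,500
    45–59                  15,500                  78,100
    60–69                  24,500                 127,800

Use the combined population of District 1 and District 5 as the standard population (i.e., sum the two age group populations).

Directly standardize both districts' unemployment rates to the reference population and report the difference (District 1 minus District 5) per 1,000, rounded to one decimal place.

-21.1

Combined standard total = 469,600; weights = 0.1329, 0.1506, 0.1929, 0.1993, 0.3243.
District 1: 0.1329×91.7 + 0.1506×89.4 + 0.1929×58.0 + 0.1993×38.0 + 0.3243×15.8 = 49.5328 per 1,000.
District 5: 0.1329×160.7 + 0.1506×109.0 + 0.1929×75.6 + 0.1993×48.4 + 0.3243×26.6 = 70.6234 per 1,000.
Difference = 49.5328 − 70.6234 = -21.0906.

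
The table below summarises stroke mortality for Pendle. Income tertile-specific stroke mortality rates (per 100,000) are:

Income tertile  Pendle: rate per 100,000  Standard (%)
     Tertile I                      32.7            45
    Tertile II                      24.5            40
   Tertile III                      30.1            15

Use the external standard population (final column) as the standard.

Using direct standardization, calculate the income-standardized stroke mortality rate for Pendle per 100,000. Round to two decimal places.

Standard weights: 0.45, 0.40, 0.15.
Standardized rate: 0.4500×32.7 + 0.4000×24.5 + 0.1500×30.1 = 29.0300 per 100,000.

29.03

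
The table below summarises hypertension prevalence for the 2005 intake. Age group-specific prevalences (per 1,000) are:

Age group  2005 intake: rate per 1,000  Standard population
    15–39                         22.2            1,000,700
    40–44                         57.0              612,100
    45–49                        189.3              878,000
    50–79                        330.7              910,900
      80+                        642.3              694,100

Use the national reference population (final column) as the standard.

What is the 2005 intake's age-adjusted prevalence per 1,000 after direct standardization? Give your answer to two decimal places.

Standard total = 4,095,800; weights = 0.2443, 0.1494, 0.2144, 0.2224, 0.1695.
Standardized rate: 0.2443×22.2 + 0.1494×57.0 + 0.2144×189.3 + 0.2224×330.7 + 0.1695×642.3 = 236.9173 per 1,000.

236.92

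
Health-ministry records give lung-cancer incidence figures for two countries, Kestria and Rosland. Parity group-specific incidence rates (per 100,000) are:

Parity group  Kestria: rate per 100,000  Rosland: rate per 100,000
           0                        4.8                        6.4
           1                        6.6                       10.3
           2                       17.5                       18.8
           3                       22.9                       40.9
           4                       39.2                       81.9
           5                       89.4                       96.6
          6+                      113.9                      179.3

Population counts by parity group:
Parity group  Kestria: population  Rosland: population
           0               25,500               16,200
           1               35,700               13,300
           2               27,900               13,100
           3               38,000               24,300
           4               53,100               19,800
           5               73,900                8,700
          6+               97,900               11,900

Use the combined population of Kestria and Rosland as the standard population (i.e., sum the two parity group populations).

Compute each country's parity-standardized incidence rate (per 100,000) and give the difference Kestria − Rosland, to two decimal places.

Combined standard total = 459,300; weights = 0.0908, 0.1067, 0.0893, 0.1356, 0.1587, 0.1798, 0.2391.
Kestria: 0.0908×4.8 + 0.1067×6.6 + 0.0893×17.5 + 0.1356×22.9 + 0.1587×39.2 + 0.1798×89.4 + 0.2391×113.9 = 55.3365 per 100,000.
Rosland: 0.0908×6.4 + 0.1067×10.3 + 0.0893×18.8 + 0.1356×40.9 + 0.1587×81.9 + 0.1798×96.6 + 0.2391×179.3 = 82.1408 per 100,000.
Difference = 55.3365 − 82.1408 = -26.8042.

-26.80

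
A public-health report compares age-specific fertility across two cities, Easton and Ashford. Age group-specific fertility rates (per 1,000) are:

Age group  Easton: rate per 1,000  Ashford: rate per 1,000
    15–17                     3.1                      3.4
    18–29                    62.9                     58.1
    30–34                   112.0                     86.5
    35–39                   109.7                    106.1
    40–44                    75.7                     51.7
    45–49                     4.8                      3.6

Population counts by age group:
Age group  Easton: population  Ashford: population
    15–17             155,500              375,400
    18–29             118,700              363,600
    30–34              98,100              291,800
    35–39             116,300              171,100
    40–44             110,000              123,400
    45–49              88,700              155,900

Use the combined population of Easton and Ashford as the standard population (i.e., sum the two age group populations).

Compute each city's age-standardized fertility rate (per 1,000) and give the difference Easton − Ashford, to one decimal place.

Combined standard total = 2,168,500; weights = 0.2448, 0.2224, 0.1798, 0.1325, 0.1076, 0.1128.
Easton: 0.2448×3.1 + 0.2224×62.9 + 0.1798×112.0 + 0.1325×109.7 + 0.1076×75.7 + 0.1128×4.8 = 58.1146 per 1,000.
Ashford: 0.2448×3.4 + 0.2224×58.1 + 0.1798×86.5 + 0.1325×106.1 + 0.1076×51.7 + 0.1128×3.6 = 49.3399 per 1,000.
Difference = 58.1146 − 49.3399 = 8.7747.

8.8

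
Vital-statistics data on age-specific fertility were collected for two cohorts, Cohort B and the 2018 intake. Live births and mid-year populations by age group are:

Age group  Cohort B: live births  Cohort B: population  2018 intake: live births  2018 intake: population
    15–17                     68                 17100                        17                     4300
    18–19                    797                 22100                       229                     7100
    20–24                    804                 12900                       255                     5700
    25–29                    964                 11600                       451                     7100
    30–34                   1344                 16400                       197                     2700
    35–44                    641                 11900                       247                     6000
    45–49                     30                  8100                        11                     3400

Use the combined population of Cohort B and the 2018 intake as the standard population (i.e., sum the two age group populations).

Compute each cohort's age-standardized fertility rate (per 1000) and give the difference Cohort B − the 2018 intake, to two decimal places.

Age-specific rates per 1000 for Cohort B: 3.977, 36.063, 62.326, 83.103, 81.951, 53.866, 3.704.
For the 2018 intake: 3.953, 32.254, 44.737, 63.521, 72.963, 41.167, 3.235.
Combined standard total = 136400; weights = 0.1569, 0.2141, 0.1364, 0.1371, 0.1400, 0.1312, 0.0843.
Cohort B: 0.1569×3.977 + 0.2141×36.063 + 0.1364×62.326 + 0.1371×83.103 + 0.1400×81.951 + 0.1312×53.866 + 0.0843×3.704 = 47.0931 per 1000.
The 2018 intake: 0.1569×3.953 + 0.2141×32.254 + 0.1364×44.737 + 0.1371×63.521 + 0.1400×72.963 + 0.1312×41.167 + 0.0843×3.235 = 38.2261 per 1000.
Difference = 47.0931 − 38.2261 = 8.8670.

8.87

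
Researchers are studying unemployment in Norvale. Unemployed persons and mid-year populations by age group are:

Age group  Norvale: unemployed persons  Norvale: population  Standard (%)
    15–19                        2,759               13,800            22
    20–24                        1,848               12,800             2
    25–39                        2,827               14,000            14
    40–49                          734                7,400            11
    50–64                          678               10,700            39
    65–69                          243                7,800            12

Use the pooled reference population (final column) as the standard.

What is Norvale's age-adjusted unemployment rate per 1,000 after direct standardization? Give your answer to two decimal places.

Age-specific rates per 1,000 for Norvale: 199.928, 144.375, 201.929, 99.189, 63.364, 31.154.
Standard weights: 0.22, 0.02, 0.14, 0.11, 0.39, 0.12.
Standardized rate: 0.2200×199.928 + 0.0200×144.375 + 0.1400×201.929 + 0.1100×99.189 + 0.3900×63.364 + 0.1200×31.154 = 114.5030 per 1,000.

114.50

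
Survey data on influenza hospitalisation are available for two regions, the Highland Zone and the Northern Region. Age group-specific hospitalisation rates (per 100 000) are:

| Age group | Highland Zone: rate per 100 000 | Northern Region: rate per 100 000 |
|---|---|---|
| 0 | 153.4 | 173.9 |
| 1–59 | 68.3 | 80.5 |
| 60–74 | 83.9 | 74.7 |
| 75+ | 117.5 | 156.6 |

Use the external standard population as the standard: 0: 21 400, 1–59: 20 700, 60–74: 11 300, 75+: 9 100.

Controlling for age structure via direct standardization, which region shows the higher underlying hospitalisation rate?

Standard total = 62 500; weights = 0.3424, 0.3312, 0.1808, 0.1456.
The Highland Zone: 0.3424×153.4 + 0.3312×68.3 + 0.1808×83.9 + 0.1456×117.5 = 107.4222 per 100 000.
The Northern Region: 0.3424×173.9 + 0.3312×80.5 + 0.1808×74.7 + 0.1456×156.6 = 122.5117 per 100 000.

Northern Region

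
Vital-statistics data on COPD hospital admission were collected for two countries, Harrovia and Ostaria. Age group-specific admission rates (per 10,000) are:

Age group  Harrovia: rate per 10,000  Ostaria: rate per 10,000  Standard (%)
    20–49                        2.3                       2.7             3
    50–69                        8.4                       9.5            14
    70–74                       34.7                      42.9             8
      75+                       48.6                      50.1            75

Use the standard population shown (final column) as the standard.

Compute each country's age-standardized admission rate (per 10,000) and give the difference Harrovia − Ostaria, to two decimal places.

-1.95

Standard weights: 0.03, 0.14, 0.08, 0.75.
Harrovia: 0.0300×2.3 + 0.1400×8.4 + 0.0800×34.7 + 0.7500×48.6 = 40.4710 per 10,000.
Ostaria: 0.0300×2.7 + 0.1400×9.5 + 0.0800×42.9 + 0.7500×50.1 = 42.4180 per 10,000.
Difference = 40.4710 − 42.4180 = -1.9470.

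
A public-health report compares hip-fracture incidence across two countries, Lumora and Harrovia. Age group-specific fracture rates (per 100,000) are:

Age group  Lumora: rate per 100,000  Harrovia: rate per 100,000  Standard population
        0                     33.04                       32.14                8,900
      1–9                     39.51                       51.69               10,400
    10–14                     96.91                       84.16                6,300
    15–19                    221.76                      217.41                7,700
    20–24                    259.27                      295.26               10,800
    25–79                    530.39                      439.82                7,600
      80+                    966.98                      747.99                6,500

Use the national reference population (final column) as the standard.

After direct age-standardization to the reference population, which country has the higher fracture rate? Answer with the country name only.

Lumora

Standard total = 58,200; weights = 0.1529, 0.1787, 0.1082, 0.1323, 0.1856, 0.1306, 0.1117.
Lumora: 0.1529×33.04 + 0.1787×39.51 + 0.1082×96.91 + 0.1323×221.76 + 0.1856×259.27 + 0.1306×530.39 + 0.1117×966.98 = 277.3109 per 100,000.
Harrovia: 0.1529×32.14 + 0.1787×51.69 + 0.1082×84.16 + 0.1323×217.41 + 0.1856×295.26 + 0.1306×439.82 + 0.1117×747.99 = 247.7880 per 100,000.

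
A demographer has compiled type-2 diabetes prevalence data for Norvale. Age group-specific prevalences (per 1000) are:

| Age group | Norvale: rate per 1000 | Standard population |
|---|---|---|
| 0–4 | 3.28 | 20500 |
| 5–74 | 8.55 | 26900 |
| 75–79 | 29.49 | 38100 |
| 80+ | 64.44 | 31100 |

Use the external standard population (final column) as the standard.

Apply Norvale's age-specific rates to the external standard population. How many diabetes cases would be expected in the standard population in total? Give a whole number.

3425

Expected diabetes cases = Σ (standard pop × age-specific rate ÷ 1000)
= 20500×3.28/1000 + 26900×8.55/1000 + 38100×29.49/1000 + 31100×64.44/1000
= 67.24 + 230.00 + 1123.57 + 2004.08 = 3424.89.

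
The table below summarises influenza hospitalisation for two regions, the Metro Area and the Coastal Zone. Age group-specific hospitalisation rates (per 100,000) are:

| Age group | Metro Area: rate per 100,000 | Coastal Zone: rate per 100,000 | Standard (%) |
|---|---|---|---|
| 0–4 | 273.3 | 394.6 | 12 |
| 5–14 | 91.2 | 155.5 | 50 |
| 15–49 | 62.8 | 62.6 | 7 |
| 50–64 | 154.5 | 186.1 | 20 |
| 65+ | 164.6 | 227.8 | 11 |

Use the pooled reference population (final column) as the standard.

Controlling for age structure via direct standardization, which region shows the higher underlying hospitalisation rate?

Standard weights: 0.12, 0.50, 0.07, 0.20, 0.11.
The Metro Area: 0.1200×273.3 + 0.5000×91.2 + 0.0700×62.8 + 0.2000×154.5 + 0.1100×164.6 = 131.7980 per 100,000.
The Coastal Zone: 0.1200×394.6 + 0.5000×155.5 + 0.0700×62.6 + 0.2000×186.1 + 0.1100×227.8 = 191.7620 per 100,000.

Coastal Zone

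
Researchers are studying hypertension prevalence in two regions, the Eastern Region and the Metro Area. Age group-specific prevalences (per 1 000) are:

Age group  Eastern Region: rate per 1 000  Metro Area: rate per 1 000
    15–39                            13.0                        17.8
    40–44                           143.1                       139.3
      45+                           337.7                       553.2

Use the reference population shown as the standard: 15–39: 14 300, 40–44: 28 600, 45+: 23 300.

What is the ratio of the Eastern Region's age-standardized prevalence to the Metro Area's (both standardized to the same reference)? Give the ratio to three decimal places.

0.709

Standard total = 66 200; weights = 0.2160, 0.4320, 0.3520.
The Eastern Region: 0.2160×13.0 + 0.4320×143.1 + 0.3520×337.7 = 183.4890 per 1 000.
The Metro Area: 0.2160×17.8 + 0.4320×139.3 + 0.3520×553.2 = 258.7323 per 1 000.
Ratio = 183.4890 ÷ 258.7323 = 0.70918.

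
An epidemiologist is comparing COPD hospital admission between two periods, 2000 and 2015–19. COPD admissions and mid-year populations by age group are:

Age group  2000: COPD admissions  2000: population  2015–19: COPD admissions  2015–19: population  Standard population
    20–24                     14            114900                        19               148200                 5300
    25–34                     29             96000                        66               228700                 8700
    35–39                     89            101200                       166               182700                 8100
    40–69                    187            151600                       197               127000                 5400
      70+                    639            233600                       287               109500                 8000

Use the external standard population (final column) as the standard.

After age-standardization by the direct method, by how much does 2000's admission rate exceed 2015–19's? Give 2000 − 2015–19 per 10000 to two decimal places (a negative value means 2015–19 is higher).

-0.27

Age-specific rates per 10000 for 2000: 1.22, 3.02, 8.79, 12.34, 27.35.
For 2015–19: 1.28, 2.89, 9.09, 15.51, 26.21.
Standard total = 35500; weights = 0.1493, 0.2451, 0.2282, 0.1521, 0.2254.
2000: 0.1493×1.22 + 0.2451×3.02 + 0.2282×8.79 + 0.1521×12.34 + 0.2254×27.35 = 10.9696 per 10000.
2015–19: 0.1493×1.28 + 0.2451×2.89 + 0.2282×9.09 + 0.1521×15.51 + 0.2254×26.21 = 11.2378 per 10000.
Difference = 10.9696 − 11.2378 = -0.2682.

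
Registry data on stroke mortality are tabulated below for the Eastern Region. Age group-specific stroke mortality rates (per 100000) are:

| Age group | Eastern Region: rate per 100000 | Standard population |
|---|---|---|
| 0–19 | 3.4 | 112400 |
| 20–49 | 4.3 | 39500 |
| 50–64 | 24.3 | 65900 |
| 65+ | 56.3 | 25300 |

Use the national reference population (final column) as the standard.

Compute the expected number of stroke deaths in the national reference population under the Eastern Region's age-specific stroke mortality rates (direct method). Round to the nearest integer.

36

Expected stroke deaths = Σ (standard pop × age-specific rate ÷ 100000)
= 112400×3.4/100000 + 39500×4.3/100000 + 65900×24.3/100000 + 25300×56.3/100000
= 3.82 + 1.70 + 16.01 + 14.24 = 35.78.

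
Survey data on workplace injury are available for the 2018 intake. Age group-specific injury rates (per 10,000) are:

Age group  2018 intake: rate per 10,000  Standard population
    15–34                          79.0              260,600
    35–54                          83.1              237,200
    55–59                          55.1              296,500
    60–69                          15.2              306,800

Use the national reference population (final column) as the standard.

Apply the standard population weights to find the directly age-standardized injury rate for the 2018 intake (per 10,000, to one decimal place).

Standard total = 1,101,100; weights = 0.2367, 0.2154, 0.2693, 0.2786.
Standardized rate: 0.2367×79.0 + 0.2154×83.1 + 0.2693×55.1 + 0.2786×15.2 = 55.6709 per 10,000.

55.7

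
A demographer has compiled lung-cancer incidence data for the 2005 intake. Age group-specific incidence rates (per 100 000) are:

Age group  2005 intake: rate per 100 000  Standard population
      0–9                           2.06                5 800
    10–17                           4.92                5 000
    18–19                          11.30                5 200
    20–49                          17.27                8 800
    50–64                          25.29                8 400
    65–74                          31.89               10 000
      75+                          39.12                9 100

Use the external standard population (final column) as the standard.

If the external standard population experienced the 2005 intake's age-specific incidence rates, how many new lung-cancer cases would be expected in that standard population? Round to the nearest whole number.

11

Expected new lung-cancer cases = Σ (standard pop × age-specific rate ÷ 100 000)
= 5 800×2.06/100 000 + 5 000×4.92/100 000 + 5 200×11.30/100 000 + 8 800×17.27/100 000 + 8 400×25.29/100 000 + 10 000×31.89/100 000 + 9 100×39.12/100 000
= 0.12 + 0.25 + 0.59 + 1.52 + 2.12 + 3.19 + 3.56 = 11.35.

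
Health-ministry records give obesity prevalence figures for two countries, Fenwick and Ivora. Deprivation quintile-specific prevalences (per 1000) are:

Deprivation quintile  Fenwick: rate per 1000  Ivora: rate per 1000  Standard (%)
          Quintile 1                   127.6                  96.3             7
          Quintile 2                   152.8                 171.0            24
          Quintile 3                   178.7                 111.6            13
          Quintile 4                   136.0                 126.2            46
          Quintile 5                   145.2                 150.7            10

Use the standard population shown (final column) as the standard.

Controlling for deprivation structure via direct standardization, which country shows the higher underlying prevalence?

Fenwick

Standard weights: 0.07, 0.24, 0.13, 0.46, 0.10.
Fenwick: 0.0700×127.6 + 0.2400×152.8 + 0.1300×178.7 + 0.4600×136.0 + 0.1000×145.2 = 145.9150 per 1000.
Ivora: 0.0700×96.3 + 0.2400×171.0 + 0.1300×111.6 + 0.4600×126.2 + 0.1000×150.7 = 135.4110 per 1000.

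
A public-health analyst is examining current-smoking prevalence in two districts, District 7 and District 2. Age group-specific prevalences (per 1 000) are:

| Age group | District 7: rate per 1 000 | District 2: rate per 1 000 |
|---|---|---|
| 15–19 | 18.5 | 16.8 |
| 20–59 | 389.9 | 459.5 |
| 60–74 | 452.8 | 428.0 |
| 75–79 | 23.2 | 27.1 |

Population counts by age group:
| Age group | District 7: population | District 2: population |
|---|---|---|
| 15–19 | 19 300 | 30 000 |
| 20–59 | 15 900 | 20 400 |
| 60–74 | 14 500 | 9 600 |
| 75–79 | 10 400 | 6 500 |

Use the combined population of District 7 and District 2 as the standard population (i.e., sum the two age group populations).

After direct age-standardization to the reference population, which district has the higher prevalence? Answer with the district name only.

District 2

Combined standard total = 126 600; weights = 0.3894, 0.2867, 0.1904, 0.1335.
District 7: 0.3894×18.5 + 0.2867×389.9 + 0.1904×452.8 + 0.1335×23.2 = 208.2937 per 1 000.
District 2: 0.3894×16.8 + 0.2867×459.5 + 0.1904×428.0 + 0.1335×27.1 = 223.3877 per 1 000.
The crude rates (222.35 vs 212.97) would put District 7 higher, but that reflects its age composition; once standardized to a common age structure, District 2 has the higher underlying rate.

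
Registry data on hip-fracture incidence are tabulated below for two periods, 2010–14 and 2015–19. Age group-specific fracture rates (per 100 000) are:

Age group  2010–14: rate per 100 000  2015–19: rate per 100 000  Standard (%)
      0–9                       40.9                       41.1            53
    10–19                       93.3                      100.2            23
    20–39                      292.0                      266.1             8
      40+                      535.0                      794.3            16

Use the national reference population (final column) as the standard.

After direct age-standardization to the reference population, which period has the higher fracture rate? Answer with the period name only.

2015–19

Standard weights: 0.53, 0.23, 0.08, 0.16.
2010–14: 0.5300×40.9 + 0.2300×93.3 + 0.0800×292.0 + 0.1600×535.0 = 152.0960 per 100 000.
2015–19: 0.5300×41.1 + 0.2300×100.2 + 0.0800×266.1 + 0.1600×794.3 = 193.2050 per 100 000.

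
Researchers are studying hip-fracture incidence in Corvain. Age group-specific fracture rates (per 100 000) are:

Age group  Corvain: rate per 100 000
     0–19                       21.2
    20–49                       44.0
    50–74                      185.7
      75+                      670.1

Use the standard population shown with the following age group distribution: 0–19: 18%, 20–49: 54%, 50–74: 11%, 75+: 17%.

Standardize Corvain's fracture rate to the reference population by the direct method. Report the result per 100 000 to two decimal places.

Standard weights: 0.18, 0.54, 0.11, 0.17.
Standardized rate: 0.1800×21.2 + 0.5400×44.0 + 0.1100×185.7 + 0.1700×670.1 = 161.9200 per 100 000.

161.92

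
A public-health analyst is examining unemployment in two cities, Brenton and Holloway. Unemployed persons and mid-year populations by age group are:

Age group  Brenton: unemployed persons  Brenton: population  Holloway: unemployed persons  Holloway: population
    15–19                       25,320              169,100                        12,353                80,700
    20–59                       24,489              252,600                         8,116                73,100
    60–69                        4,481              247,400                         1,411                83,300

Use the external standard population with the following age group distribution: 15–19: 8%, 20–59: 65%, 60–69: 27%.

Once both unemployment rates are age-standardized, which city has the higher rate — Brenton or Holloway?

Age-specific rates per 1,000 for Brenton: 149.734, 96.948, 18.112.
For Holloway: 153.073, 111.026, 16.939.
Standard weights: 0.08, 0.65, 0.27.
Brenton: 0.0800×149.734 + 0.6500×96.948 + 0.2700×18.112 = 79.8851 per 1,000.
Holloway: 0.0800×153.073 + 0.6500×111.026 + 0.2700×16.939 = 88.9862 per 1,000.

Holloway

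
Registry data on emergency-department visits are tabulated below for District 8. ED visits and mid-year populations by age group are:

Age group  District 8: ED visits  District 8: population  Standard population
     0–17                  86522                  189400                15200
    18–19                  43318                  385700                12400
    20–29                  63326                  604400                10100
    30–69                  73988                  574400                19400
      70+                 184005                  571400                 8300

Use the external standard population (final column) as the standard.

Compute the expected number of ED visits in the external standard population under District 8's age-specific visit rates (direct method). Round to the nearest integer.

14566

Age-specific rates per 1000 for District 8: 456.822, 112.310, 104.775, 128.809, 322.025.
Expected ED visits = Σ (standard pop × age-specific rate ÷ 1000)
= 15200×456.822/1000 + 12400×112.310/1000 + 10100×104.775/1000 + 19400×128.809/1000 + 8300×322.025/1000
= 6943.69 + 1392.65 + 1058.23 + 2498.90 + 2672.81 = 14566.26.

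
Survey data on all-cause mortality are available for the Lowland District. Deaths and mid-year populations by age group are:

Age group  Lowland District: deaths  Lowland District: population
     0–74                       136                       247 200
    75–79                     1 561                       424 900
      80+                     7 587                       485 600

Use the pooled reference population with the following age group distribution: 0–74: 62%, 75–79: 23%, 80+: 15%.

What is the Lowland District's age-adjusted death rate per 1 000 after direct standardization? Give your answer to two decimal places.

3.53

Age-specific rates per 1 000 for the Lowland District: 0.550, 3.674, 15.624.
Standard weights: 0.62, 0.23, 0.15.
Standardized rate: 0.6200×0.550 + 0.2300×3.674 + 0.1500×15.624 = 3.5297 per 1 000.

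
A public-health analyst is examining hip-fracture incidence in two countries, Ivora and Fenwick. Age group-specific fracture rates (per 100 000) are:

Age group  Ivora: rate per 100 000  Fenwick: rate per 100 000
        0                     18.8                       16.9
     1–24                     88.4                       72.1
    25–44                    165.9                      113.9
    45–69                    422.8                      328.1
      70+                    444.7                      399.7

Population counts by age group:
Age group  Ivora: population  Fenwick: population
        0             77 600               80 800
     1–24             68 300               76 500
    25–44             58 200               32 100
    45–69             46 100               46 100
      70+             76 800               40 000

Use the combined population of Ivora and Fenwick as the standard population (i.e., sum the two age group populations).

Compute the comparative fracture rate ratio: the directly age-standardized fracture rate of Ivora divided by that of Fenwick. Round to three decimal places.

1.213

Combined standard total = 602 500; weights = 0.2629, 0.2403, 0.1499, 0.1530, 0.1939.
Ivora: 0.2629×18.8 + 0.2403×88.4 + 0.1499×165.9 + 0.1530×422.8 + 0.1939×444.7 = 201.9620 per 100 000.
Fenwick: 0.2629×16.9 + 0.2403×72.1 + 0.1499×113.9 + 0.1530×328.1 + 0.1939×399.7 = 166.5361 per 100 000.
Ratio = 201.9620 ÷ 166.5361 = 1.21272.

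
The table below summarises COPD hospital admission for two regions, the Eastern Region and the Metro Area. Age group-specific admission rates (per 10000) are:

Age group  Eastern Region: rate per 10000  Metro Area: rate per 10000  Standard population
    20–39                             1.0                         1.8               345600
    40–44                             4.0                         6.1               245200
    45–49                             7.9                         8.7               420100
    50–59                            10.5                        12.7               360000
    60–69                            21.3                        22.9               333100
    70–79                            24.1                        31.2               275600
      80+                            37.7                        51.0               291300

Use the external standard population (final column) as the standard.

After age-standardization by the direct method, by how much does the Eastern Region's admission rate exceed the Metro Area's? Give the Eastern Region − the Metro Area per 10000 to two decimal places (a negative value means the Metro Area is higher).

Standard total = 2270900; weights = 0.1522, 0.1080, 0.1850, 0.1585, 0.1467, 0.1214, 0.1283.
The Eastern Region: 0.1522×1.0 + 0.1080×4.0 + 0.1850×7.9 + 0.1585×10.5 + 0.1467×21.3 + 0.1214×24.1 + 0.1283×37.7 = 14.5952 per 10000.
The Metro Area: 0.1522×1.8 + 0.1080×6.1 + 0.1850×8.7 + 0.1585×12.7 + 0.1467×22.9 + 0.1214×31.2 + 0.1283×51.0 = 18.2428 per 10000.
Difference = 14.5952 − 18.2428 = -3.6477.

-3.65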